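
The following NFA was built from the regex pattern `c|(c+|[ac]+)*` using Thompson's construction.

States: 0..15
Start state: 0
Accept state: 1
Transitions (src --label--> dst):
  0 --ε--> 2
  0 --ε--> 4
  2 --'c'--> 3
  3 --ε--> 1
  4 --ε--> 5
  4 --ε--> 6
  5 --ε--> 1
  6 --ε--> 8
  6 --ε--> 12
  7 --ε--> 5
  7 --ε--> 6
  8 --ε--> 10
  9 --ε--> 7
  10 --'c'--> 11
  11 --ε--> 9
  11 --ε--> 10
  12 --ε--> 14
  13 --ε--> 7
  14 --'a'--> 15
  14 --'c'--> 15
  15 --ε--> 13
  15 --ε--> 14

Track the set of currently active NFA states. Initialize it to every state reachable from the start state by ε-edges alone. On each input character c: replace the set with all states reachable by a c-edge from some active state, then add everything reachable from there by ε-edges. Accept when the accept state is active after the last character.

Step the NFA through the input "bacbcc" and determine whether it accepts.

Answer: REJECT

Derivation:
start: ε-closure({0}) = {0,1,2,4,5,6,8,10,12,14}
'b' @ 1: {}  — no active states
rest 'acbcc' ignored (set empty)
end set {} — state 1 not in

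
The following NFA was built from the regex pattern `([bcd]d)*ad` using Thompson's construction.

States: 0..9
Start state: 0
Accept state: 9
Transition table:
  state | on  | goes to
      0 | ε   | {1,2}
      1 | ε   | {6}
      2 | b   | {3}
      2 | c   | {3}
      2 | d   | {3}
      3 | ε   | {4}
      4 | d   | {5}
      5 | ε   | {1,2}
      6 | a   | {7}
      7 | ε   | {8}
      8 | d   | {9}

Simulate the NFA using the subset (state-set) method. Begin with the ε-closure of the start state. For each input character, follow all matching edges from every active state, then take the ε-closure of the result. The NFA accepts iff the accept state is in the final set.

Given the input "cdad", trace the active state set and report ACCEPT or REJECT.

Answer: ACCEPT

Derivation:
initial (ε-close {0}): {0,1,2,6}
'c' @ 1: {3,4}
'd' @ 2: {1,2,5,6}
'a' @ 3: {7,8}
'd' @ 4: {9}  [accepting]
after full input: {9}  (accept=9 in)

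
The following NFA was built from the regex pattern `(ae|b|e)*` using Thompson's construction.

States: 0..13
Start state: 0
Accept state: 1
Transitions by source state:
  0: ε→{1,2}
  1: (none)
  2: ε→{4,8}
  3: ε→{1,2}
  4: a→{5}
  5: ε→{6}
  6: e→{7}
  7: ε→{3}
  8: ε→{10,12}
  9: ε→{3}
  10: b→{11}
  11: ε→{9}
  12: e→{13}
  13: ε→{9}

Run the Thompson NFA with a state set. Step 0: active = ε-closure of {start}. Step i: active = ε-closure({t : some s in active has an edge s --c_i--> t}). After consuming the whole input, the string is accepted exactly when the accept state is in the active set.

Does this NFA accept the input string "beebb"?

Answer: ACCEPT

Trace:
initial (ε-close {0}): {0,1,2,4,8,10,12}
'b' @ 1: {1,2,3,4,8,9,10,11,12}  ✓accept
'e' @ 2: {1,2,3,4,8,9,10,12,13}  ✓accept
'e' @ 3: {1,2,3,4,8,9,10,12,13}  ✓accept
'b' @ 4: {1,2,3,4,8,9,10,11,12}  ✓accept
'b' @ 5: {1,2,3,4,8,9,10,11,12}  ✓accept
final: {1,2,3,4,8,9,10,11,12}; accept 1 in set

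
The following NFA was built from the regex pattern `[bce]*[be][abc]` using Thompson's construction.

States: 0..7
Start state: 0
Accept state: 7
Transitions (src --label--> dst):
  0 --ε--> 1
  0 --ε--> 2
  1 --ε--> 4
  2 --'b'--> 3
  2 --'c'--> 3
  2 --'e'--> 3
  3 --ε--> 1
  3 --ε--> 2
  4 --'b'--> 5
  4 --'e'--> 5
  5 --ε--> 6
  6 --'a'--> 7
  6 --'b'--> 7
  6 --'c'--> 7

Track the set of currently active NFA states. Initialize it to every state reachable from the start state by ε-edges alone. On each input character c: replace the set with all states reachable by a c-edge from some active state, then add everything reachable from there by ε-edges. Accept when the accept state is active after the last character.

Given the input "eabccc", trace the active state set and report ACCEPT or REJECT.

Answer: REJECT

Trace:
initial (ε-close {0}): {0,1,2,4}
'e' @ 1: {1,2,3,4,5,6}
'a' @ 2: {7}  [accepting]
'b' @ 3: {}  — dead — no transitions
rest 'ccc' ignored (set empty)
end set {} — state 7 not in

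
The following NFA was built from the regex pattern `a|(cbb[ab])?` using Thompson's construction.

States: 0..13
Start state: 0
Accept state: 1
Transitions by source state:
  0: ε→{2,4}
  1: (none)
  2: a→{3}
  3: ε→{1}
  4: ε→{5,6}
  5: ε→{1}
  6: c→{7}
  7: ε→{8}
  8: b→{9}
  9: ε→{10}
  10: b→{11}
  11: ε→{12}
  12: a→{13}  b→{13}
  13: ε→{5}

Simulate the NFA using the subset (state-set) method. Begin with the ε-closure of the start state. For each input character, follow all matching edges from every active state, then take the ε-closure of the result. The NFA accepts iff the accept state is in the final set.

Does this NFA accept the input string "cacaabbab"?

S₀ = ε-closure({0}) = {0,1,2,4,5,6}
'c' @ 1: {7,8}
'a' @ 2: {}  — dead — no transitions
rest 'caabbab' ignored (set empty)
after full input: {}  (accept=1 not in)

Answer: REJECT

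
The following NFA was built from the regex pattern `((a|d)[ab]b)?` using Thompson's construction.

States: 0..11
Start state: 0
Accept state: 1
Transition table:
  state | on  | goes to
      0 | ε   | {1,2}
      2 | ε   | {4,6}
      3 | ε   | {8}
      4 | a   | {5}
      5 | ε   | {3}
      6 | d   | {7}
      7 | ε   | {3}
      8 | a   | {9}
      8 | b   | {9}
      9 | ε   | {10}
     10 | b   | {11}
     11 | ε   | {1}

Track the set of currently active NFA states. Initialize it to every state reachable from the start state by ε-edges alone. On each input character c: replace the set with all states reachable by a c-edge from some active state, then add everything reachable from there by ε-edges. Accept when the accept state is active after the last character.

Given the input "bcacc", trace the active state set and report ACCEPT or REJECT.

Answer: REJECT

Trace:
S₀ = ε-closure({0}) = {0,1,2,4,6}
'b' @ 1: {}  — dead — no transitions
rest 'cacc' ignored (set empty)
final: {}; accept 1 not in set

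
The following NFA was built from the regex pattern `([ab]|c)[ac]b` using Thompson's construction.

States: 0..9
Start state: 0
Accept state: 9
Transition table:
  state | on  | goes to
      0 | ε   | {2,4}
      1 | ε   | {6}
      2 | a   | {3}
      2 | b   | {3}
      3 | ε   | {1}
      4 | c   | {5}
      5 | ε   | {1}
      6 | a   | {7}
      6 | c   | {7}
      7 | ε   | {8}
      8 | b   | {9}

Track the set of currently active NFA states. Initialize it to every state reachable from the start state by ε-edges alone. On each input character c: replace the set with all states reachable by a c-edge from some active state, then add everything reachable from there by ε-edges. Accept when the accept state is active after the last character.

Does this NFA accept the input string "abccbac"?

Answer: REJECT

Derivation:
S₀ = ε-closure({0}) = {0,2,4}
'a' @ 1: {1,3,6}
'b' @ 2: {}  — state set empty
rest 'ccbac' ignored (set empty)
after full input: {}  (accept=9 not in)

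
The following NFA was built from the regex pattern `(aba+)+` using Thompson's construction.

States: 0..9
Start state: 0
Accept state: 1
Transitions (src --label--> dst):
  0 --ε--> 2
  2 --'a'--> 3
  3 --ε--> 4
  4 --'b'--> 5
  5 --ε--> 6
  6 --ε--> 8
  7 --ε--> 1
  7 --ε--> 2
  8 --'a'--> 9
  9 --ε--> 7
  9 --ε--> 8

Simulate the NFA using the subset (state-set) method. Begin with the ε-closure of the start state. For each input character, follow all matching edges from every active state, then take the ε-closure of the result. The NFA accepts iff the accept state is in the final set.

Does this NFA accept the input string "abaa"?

S₀ = ε-closure({0}) = {0,2}
'a' @ 1: {3,4}
'b' @ 2: {5,6,8}
'a' @ 3: {1,2,7,8,9}  ✓accept
'a' @ 4: {1,2,3,4,7,8,9}  ✓accept
after full input: {1,2,3,4,7,8,9}  (accept=1 in)

Answer: ACCEPT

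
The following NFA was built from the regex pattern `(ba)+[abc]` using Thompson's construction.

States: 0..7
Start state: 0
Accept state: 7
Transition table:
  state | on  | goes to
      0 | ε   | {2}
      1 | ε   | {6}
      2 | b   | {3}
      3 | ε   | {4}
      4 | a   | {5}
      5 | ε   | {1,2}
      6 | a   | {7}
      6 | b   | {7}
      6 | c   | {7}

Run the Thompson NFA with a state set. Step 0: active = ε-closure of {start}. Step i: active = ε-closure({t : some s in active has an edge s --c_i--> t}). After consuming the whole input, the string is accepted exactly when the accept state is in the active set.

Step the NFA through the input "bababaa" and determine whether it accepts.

start: ε-closure({0}) = {0,2}
'b' @ 1: {3,4}
'a' @ 2: {1,2,5,6}
'b' @ 3: {3,4,7}  (accept∈set)
'a' @ 4: {1,2,5,6}
'b' @ 5: {3,4,7}  (accept∈set)
'a' @ 6: {1,2,5,6}
'a' @ 7: {7}  (accept∈set)
final: {7}; accept 7 in set

Answer: ACCEPT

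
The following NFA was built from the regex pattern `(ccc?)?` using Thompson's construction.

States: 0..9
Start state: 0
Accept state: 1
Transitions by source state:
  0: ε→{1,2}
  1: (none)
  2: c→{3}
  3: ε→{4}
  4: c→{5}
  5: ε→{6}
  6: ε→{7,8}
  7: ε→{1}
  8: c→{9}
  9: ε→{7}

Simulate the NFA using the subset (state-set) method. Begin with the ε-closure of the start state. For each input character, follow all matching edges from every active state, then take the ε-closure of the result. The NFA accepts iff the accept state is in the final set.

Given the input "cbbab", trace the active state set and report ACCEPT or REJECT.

Answer: REJECT

Trace:
initial (ε-close {0}): {0,1,2}
'c' @ 1: {3,4}
'b' @ 2: {}  — no active states
rest 'bab' ignored (set empty)
end set {} — state 1 not in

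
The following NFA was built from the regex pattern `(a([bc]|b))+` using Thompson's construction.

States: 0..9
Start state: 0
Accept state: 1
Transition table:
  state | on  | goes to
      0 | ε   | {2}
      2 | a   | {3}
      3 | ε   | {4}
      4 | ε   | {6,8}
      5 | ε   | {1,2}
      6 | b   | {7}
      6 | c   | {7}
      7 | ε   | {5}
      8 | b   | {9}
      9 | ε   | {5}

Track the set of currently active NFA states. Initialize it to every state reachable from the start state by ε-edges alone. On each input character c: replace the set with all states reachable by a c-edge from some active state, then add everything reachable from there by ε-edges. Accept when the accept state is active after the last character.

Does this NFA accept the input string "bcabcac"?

Answer: REJECT

Steps:
initial (ε-close {0}): {0,2}
'b' @ 1: {}  — no active states
rest 'cabcac' ignored (set empty)
end set {} — state 1 not in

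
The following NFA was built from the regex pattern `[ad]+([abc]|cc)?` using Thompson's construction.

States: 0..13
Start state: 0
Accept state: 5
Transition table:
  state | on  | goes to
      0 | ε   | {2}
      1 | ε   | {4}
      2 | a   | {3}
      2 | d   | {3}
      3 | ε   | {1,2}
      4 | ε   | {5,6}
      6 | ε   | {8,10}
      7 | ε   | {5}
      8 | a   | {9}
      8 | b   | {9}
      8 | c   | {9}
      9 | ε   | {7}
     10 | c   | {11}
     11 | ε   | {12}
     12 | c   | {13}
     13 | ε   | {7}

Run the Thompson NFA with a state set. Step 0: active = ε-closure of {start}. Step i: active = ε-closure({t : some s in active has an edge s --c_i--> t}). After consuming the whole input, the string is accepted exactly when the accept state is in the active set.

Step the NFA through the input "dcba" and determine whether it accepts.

S₀ = ε-closure({0}) = {0,2}
'd' @ 1: {1,2,3,4,5,6,8,10}  [accepting]
'c' @ 2: {5,7,9,11,12}  [accepting]
'b' @ 3: {}  — dead — no transitions
rest 'a' ignored (set empty)
final: {}; accept 5 not in set

Answer: REJECT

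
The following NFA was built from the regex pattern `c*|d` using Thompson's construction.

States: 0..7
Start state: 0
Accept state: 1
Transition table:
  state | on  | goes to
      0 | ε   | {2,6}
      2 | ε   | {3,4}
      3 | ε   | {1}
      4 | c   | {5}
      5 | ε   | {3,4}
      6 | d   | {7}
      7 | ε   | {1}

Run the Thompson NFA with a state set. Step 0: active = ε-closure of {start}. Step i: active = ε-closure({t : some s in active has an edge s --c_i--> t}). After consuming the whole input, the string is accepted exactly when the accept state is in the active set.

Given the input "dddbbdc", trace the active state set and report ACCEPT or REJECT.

Answer: REJECT

Steps:
start: ε-closure({0}) = {0,1,2,3,4,6}
'd' @ 1: {1,7}  ✓accept
'd' @ 2: {}  — no active states
rest 'dbbdc' ignored (set empty)
end set {} — state 1 not in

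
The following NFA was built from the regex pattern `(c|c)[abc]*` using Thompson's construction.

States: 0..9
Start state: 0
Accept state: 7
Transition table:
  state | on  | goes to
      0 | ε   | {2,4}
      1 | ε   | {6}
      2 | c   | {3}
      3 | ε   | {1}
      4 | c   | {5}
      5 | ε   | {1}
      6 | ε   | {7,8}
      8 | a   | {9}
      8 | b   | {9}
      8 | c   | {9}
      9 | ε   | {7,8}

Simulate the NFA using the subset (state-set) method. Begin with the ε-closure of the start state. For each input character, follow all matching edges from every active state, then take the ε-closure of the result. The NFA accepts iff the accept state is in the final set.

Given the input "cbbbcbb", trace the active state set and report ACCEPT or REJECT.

Answer: ACCEPT

Steps:
S₀ = ε-closure({0}) = {0,2,4}
'c' @ 1: {1,3,5,6,7,8}  [accepting]
'b' @ 2: {7,8,9}  [accepting]
'b' @ 3: {7,8,9}  [accepting]
'b' @ 4: {7,8,9}  [accepting]
'c' @ 5: {7,8,9}  [accepting]
'b' @ 6: {7,8,9}  [accepting]
'b' @ 7: {7,8,9}  [accepting]
after full input: {7,8,9}  (accept=7 in)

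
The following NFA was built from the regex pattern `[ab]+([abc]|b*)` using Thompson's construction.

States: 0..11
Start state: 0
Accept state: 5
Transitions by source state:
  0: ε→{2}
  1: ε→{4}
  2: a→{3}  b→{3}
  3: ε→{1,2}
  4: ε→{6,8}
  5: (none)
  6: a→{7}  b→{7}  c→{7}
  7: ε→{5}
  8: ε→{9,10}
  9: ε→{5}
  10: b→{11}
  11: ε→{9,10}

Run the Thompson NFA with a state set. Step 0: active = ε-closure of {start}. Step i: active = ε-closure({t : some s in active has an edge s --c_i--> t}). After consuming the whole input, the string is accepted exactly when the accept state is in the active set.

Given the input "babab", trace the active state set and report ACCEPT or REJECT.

Answer: ACCEPT

Steps:
S₀ = ε-closure({0}) = {0,2}
'b' @ 1: {1,2,3,4,5,6,8,9,10}  [accepting]
'a' @ 2: {1,2,3,4,5,6,7,8,9,10}  [accepting]
'b' @ 3: {1,2,3,4,5,6,7,8,9,10,11}  [accepting]
'a' @ 4: {1,2,3,4,5,6,7,8,9,10}  [accepting]
'b' @ 5: {1,2,3,4,5,6,7,8,9,10,11}  [accepting]
end set {1,2,3,4,5,6,7,8,9,10,11} — state 5 in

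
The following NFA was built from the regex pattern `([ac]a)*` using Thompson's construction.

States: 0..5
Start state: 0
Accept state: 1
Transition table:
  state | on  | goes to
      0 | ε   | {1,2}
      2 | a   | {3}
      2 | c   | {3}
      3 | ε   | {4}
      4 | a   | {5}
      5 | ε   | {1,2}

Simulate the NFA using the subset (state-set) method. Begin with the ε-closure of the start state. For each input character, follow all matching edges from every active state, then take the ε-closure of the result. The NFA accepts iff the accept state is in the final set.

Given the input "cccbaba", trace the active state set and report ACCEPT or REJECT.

Answer: REJECT

Trace:
initial (ε-close {0}): {0,1,2}
'c' @ 1: {3,4}
'c' @ 2: {}  — dead — no transitions
rest 'cbaba' ignored (set empty)
final: {}; accept 1 not in set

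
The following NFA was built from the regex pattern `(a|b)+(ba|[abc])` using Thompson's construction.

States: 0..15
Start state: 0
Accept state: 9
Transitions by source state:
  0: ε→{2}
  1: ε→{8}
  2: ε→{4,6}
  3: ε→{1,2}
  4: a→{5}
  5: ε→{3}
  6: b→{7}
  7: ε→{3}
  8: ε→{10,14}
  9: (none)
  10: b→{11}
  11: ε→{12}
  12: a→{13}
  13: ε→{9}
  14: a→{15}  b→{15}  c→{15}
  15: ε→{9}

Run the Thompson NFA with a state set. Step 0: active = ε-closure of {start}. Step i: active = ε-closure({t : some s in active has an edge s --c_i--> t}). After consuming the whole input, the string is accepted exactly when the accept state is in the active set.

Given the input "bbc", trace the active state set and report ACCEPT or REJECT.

start: ε-closure({0}) = {0,2,4,6}
'b' @ 1: {1,2,3,4,6,7,8,10,14}
'b' @ 2: {1,2,3,4,6,7,8,9,10,11,12,14,15}  ✓accept
'c' @ 3: {9,15}  ✓accept
final: {9,15}; accept 9 in set

Answer: ACCEPT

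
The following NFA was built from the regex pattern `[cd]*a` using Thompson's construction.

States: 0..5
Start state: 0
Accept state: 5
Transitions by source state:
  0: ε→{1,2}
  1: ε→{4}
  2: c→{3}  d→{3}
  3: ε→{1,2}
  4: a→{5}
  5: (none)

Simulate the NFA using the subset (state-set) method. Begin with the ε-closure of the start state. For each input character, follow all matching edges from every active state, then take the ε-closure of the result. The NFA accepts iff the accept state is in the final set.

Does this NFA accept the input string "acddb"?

start: ε-closure({0}) = {0,1,2,4}
'a' @ 1: {5}  [accepting]
'c' @ 2: {}  — no active states
rest 'ddb' ignored (set empty)
final: {}; accept 5 not in set

Answer: REJECT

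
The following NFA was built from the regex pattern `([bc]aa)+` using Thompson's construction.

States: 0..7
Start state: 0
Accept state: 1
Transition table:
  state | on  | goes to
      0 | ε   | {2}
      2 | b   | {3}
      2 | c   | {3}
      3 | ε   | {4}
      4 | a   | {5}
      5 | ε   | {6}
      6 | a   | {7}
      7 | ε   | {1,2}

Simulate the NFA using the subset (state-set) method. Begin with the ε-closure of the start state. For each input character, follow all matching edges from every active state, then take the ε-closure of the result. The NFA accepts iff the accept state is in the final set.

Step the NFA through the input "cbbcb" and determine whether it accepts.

start: ε-closure({0}) = {0,2}
'c' @ 1: {3,4}
'b' @ 2: {}  — state set empty
rest 'bcb' ignored (set empty)
final: {}; accept 1 not in set

Answer: REJECT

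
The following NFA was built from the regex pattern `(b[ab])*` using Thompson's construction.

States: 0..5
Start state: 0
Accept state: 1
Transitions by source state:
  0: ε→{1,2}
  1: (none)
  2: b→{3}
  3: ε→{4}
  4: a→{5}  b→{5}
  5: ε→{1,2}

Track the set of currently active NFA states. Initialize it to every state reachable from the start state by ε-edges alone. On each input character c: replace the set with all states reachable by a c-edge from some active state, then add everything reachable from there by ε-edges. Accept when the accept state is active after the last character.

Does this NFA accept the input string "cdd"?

initial (ε-close {0}): {0,1,2}
'c' @ 1: {}  — dead — no transitions
rest 'dd' ignored (set empty)
after full input: {}  (accept=1 not in)

Answer: REJECT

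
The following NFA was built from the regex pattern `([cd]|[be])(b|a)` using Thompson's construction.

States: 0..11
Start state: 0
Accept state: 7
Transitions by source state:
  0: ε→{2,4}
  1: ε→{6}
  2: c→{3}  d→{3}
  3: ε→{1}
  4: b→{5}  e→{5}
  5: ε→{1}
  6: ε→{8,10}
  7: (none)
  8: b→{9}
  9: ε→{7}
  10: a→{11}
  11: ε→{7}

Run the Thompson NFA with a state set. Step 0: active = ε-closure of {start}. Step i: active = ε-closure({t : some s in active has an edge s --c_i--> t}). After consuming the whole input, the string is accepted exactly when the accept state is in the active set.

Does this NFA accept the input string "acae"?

Answer: REJECT

Steps:
initial (ε-close {0}): {0,2,4}
'a' @ 1: {}  — state set empty
rest 'cae' ignored (set empty)
after full input: {}  (accept=7 not in)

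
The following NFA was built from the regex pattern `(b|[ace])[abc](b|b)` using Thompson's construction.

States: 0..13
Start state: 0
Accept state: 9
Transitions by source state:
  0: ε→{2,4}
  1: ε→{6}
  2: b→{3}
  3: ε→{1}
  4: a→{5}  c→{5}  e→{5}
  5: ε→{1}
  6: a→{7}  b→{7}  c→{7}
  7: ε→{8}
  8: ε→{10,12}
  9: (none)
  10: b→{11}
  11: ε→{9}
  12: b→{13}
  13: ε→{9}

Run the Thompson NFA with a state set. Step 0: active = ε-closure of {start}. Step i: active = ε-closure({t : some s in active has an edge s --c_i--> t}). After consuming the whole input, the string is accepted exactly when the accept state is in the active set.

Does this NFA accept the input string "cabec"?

start: ε-closure({0}) = {0,2,4}
'c' @ 1: {1,5,6}
'a' @ 2: {7,8,10,12}
'b' @ 3: {9,11,13}  [accepting]
'e' @ 4: {}  — no active states
rest 'c' ignored (set empty)
after full input: {}  (accept=9 not in)

Answer: REJECT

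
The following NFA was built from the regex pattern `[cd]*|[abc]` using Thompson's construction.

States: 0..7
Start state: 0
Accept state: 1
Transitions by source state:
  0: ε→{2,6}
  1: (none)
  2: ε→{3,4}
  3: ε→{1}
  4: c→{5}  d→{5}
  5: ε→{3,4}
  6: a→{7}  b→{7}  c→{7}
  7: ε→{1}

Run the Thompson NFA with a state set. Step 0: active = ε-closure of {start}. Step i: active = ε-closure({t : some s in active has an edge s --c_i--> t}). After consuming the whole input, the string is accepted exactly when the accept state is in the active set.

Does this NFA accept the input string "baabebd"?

S₀ = ε-closure({0}) = {0,1,2,3,4,6}
'b' @ 1: {1,7}  ✓accept
'a' @ 2: {}  — dead — no transitions
rest 'abebd' ignored (set empty)
after full input: {}  (accept=1 not in)

Answer: REJECT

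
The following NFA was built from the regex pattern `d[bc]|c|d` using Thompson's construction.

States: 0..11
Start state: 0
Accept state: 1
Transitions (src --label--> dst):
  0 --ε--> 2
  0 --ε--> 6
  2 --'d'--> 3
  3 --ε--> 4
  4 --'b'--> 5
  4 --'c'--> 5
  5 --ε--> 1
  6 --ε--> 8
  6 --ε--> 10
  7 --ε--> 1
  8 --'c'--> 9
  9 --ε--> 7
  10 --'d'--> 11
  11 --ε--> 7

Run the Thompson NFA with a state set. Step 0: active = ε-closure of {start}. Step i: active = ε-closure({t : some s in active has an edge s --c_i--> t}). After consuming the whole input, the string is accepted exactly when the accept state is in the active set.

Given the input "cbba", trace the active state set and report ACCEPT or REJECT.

S₀ = ε-closure({0}) = {0,2,6,8,10}
'c' @ 1: {1,7,9}  ✓accept
'b' @ 2: {}  — dead — no transitions
rest 'ba' ignored (set empty)
final: {}; accept 1 not in set

Answer: REJECT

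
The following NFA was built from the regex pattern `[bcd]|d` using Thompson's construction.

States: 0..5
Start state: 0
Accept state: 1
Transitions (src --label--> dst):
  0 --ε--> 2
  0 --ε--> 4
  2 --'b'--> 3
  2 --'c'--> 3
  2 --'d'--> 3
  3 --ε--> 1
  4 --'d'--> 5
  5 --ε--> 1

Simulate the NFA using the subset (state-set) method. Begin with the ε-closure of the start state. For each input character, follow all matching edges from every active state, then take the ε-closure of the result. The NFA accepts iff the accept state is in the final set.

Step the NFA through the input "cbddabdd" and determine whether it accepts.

initial (ε-close {0}): {0,2,4}
'c' @ 1: {1,3}  ✓accept
'b' @ 2: {}  — dead — no transitions
rest 'ddabdd' ignored (set empty)
after full input: {}  (accept=1 not in)

Answer: REJECT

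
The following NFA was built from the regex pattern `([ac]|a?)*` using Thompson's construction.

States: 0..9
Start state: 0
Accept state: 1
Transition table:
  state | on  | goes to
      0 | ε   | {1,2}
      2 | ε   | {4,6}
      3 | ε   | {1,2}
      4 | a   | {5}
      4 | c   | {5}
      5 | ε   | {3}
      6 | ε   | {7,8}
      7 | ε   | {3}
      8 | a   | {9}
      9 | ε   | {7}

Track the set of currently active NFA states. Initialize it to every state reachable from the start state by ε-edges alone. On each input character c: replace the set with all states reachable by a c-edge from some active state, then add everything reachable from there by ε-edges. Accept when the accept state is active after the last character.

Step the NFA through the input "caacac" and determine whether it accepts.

Answer: ACCEPT

Steps:
S₀ = ε-closure({0}) = {0,1,2,3,4,6,7,8}
'c' @ 1: {1,2,3,4,5,6,7,8}  (accept∈set)
'a' @ 2: {1,2,3,4,5,6,7,8,9}  (accept∈set)
'a' @ 3: {1,2,3,4,5,6,7,8,9}  (accept∈set)
'c' @ 4: {1,2,3,4,5,6,7,8}  (accept∈set)
'a' @ 5: {1,2,3,4,5,6,7,8,9}  (accept∈set)
'c' @ 6: {1,2,3,4,5,6,7,8}  (accept∈set)
end set {1,2,3,4,5,6,7,8} — state 1 in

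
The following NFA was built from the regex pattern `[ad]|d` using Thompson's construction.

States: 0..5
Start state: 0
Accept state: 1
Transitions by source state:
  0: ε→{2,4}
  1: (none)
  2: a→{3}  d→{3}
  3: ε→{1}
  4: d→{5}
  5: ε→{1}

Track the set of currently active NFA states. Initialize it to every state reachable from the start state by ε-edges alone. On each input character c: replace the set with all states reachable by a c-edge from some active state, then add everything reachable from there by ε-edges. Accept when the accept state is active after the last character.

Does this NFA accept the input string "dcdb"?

Answer: REJECT

Steps:
initial (ε-close {0}): {0,2,4}
'd' @ 1: {1,3,5}  (accept∈set)
'c' @ 2: {}  — no active states
rest 'db' ignored (set empty)
final: {}; accept 1 not in set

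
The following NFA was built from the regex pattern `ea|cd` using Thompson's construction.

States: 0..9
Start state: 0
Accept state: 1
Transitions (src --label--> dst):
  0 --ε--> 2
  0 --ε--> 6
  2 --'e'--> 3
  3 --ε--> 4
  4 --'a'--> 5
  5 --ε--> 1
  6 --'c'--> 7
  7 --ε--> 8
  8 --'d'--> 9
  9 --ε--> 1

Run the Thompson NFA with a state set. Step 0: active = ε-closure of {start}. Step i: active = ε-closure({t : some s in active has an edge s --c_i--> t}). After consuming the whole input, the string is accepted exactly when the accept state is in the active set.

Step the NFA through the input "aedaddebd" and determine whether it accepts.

Answer: REJECT

Steps:
start: ε-closure({0}) = {0,2,6}
'a' @ 1: {}  — state set empty
rest 'edaddebd' ignored (set empty)
end set {} — state 1 not in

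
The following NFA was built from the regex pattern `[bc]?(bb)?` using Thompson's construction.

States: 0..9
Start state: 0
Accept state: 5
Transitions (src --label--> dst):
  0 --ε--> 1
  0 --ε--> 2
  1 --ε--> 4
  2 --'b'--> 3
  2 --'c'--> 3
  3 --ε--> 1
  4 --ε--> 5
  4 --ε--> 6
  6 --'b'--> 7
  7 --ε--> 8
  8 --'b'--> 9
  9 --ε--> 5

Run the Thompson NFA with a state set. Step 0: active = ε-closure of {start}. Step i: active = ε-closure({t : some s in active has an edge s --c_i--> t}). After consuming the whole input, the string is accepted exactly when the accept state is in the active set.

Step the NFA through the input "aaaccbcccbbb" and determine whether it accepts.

S₀ = ε-closure({0}) = {0,1,2,4,5,6}
'a' @ 1: {}  — state set empty
rest 'aaccbcccbbb' ignored (set empty)
end set {} — state 5 not in

Answer: REJECT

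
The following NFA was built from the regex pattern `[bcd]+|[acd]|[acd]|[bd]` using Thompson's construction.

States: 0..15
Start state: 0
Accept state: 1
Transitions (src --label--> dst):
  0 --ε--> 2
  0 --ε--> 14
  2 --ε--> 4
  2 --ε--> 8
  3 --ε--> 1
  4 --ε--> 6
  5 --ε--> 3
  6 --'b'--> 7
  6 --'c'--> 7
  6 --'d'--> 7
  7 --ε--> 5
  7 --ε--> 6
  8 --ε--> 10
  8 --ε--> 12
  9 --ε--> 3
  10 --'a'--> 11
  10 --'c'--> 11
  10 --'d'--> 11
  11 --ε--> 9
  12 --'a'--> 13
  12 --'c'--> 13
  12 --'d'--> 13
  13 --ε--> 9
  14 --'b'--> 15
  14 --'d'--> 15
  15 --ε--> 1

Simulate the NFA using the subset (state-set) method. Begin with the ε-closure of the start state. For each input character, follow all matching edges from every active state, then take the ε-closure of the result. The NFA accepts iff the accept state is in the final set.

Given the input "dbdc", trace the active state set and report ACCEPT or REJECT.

Answer: ACCEPT

Steps:
start: ε-closure({0}) = {0,2,4,6,8,10,12,14}
'd' @ 1: {1,3,5,6,7,9,11,13,15}  (accept∈set)
'b' @ 2: {1,3,5,6,7}  (accept∈set)
'd' @ 3: {1,3,5,6,7}  (accept∈set)
'c' @ 4: {1,3,5,6,7}  (accept∈set)
final: {1,3,5,6,7}; accept 1 in set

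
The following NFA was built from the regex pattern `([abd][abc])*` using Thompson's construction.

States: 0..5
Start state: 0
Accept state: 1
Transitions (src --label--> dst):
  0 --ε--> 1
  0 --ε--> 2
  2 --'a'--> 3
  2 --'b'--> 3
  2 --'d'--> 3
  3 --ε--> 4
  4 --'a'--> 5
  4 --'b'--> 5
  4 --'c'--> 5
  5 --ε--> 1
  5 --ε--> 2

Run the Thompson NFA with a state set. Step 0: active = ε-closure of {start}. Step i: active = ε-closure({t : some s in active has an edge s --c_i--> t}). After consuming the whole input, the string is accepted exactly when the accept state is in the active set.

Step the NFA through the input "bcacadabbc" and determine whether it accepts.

Answer: REJECT

Trace:
start: ε-closure({0}) = {0,1,2}
'b' @ 1: {3,4}
'c' @ 2: {1,2,5}  ✓accept
'a' @ 3: {3,4}
'c' @ 4: {1,2,5}  ✓accept
'a' @ 5: {3,4}
'd' @ 6: {}  — no active states
rest 'abbc' ignored (set empty)
after full input: {}  (accept=1 not in)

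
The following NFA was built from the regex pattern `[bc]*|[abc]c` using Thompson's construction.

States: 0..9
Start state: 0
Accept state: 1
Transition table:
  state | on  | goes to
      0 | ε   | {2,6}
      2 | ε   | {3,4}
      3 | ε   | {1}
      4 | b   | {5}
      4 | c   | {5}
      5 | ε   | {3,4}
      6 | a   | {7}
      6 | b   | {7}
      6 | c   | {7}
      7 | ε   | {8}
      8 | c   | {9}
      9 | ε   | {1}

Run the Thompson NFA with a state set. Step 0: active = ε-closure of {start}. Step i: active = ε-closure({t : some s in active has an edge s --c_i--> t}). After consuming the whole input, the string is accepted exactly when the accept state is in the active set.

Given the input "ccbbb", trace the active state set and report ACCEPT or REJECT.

Answer: ACCEPT

Trace:
start: ε-closure({0}) = {0,1,2,3,4,6}
'c' @ 1: {1,3,4,5,7,8}  ✓accept
'c' @ 2: {1,3,4,5,9}  ✓accept
'b' @ 3: {1,3,4,5}  ✓accept
'b' @ 4: {1,3,4,5}  ✓accept
'b' @ 5: {1,3,4,5}  ✓accept
final: {1,3,4,5}; accept 1 in set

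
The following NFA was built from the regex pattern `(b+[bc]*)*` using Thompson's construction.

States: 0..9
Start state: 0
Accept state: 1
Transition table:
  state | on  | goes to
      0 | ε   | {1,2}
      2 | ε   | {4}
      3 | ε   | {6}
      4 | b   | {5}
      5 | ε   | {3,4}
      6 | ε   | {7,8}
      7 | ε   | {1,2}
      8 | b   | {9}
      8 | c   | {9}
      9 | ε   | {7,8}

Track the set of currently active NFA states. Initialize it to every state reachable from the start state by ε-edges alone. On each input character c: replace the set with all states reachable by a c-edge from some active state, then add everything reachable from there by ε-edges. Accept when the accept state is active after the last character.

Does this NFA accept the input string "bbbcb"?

start: ε-closure({0}) = {0,1,2,4}
'b' @ 1: {1,2,3,4,5,6,7,8}  (accept∈set)
'b' @ 2: {1,2,3,4,5,6,7,8,9}  (accept∈set)
'b' @ 3: {1,2,3,4,5,6,7,8,9}  (accept∈set)
'c' @ 4: {1,2,4,7,8,9}  (accept∈set)
'b' @ 5: {1,2,3,4,5,6,7,8,9}  (accept∈set)
final: {1,2,3,4,5,6,7,8,9}; accept 1 in set

Answer: ACCEPT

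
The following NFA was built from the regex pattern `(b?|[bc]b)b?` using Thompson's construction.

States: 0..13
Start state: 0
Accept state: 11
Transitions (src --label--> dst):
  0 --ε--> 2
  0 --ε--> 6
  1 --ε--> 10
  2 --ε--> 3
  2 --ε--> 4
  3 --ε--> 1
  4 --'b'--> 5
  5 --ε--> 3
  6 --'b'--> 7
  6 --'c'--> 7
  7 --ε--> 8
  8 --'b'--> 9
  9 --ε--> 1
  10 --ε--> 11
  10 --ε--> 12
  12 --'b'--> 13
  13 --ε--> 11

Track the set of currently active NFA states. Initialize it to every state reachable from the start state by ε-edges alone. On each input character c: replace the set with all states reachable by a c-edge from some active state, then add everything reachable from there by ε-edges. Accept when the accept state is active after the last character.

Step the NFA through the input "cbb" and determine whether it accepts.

Answer: ACCEPT

Steps:
start: ε-closure({0}) = {0,1,2,3,4,6,10,11,12}
'c' @ 1: {7,8}
'b' @ 2: {1,9,10,11,12}  [accepting]
'b' @ 3: {11,13}  [accepting]
end set {11,13} — state 11 in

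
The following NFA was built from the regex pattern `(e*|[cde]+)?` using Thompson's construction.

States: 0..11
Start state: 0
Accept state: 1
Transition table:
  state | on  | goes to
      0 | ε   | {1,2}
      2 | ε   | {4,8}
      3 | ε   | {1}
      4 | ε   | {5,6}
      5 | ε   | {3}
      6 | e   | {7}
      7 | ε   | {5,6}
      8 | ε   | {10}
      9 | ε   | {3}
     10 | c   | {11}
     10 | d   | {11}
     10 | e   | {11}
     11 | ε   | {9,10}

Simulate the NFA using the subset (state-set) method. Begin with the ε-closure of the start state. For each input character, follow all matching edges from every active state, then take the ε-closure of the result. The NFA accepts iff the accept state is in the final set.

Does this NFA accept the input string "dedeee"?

Answer: ACCEPT

Trace:
S₀ = ε-closure({0}) = {0,1,2,3,4,5,6,8,10}
'd' @ 1: {1,3,9,10,11}  [accepting]
'e' @ 2: {1,3,9,10,11}  [accepting]
'd' @ 3: {1,3,9,10,11}  [accepting]
'e' @ 4: {1,3,9,10,11}  [accepting]
'e' @ 5: {1,3,9,10,11}  [accepting]
'e' @ 6: {1,3,9,10,11}  [accepting]
end set {1,3,9,10,11} — state 1 in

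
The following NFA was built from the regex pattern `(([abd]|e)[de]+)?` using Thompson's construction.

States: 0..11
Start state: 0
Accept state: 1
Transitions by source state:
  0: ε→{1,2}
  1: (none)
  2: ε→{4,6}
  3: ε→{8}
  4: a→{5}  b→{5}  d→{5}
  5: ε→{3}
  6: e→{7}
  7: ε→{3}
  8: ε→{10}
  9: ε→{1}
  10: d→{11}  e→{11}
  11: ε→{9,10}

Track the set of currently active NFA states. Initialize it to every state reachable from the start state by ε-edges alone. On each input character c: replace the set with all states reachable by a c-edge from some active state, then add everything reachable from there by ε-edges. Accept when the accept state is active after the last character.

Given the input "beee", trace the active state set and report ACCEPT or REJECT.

initial (ε-close {0}): {0,1,2,4,6}
'b' @ 1: {3,5,8,10}
'e' @ 2: {1,9,10,11}  [accepting]
'e' @ 3: {1,9,10,11}  [accepting]
'e' @ 4: {1,9,10,11}  [accepting]
final: {1,9,10,11}; accept 1 in set

Answer: ACCEPT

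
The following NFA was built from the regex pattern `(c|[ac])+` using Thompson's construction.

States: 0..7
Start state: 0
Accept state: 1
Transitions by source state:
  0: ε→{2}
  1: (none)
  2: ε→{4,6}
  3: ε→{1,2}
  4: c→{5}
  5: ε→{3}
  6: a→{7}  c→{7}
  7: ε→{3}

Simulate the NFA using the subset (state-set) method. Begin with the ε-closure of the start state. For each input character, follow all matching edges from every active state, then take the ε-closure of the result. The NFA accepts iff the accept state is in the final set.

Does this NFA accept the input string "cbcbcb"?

Answer: REJECT

Steps:
S₀ = ε-closure({0}) = {0,2,4,6}
'c' @ 1: {1,2,3,4,5,6,7}  [accepting]
'b' @ 2: {}  — dead — no transitions
rest 'cbcb' ignored (set empty)
after full input: {}  (accept=1 not in)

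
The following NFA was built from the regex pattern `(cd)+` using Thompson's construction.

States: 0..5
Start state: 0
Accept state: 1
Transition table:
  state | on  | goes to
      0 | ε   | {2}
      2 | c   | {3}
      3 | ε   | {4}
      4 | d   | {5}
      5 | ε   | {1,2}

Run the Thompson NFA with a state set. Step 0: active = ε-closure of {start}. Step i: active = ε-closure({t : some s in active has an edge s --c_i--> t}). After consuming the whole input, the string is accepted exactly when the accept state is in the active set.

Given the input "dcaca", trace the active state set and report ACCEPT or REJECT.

Answer: REJECT

Trace:
initial (ε-close {0}): {0,2}
'd' @ 1: {}  — no active states
rest 'caca' ignored (set empty)
end set {} — state 1 not in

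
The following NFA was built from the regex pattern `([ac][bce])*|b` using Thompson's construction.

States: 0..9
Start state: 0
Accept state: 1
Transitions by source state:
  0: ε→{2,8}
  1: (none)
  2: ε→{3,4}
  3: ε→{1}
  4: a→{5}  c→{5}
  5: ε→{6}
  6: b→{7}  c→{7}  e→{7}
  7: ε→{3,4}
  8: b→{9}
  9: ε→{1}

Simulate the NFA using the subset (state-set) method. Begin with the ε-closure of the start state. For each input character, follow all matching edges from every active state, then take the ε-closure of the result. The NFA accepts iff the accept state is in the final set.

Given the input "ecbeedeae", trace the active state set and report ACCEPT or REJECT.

initial (ε-close {0}): {0,1,2,3,4,8}
'e' @ 1: {}  — dead — no transitions
rest 'cbeedeae' ignored (set empty)
final: {}; accept 1 not in set

Answer: REJECT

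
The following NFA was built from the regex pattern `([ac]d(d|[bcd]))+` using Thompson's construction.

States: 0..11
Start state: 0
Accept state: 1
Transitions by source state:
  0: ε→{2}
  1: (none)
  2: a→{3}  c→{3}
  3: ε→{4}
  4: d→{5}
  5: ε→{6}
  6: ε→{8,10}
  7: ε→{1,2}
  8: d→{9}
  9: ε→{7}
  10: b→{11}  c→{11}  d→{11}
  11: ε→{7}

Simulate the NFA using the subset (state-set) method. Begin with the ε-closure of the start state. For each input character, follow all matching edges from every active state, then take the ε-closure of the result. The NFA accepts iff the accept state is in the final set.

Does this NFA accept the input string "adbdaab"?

start: ε-closure({0}) = {0,2}
'a' @ 1: {3,4}
'd' @ 2: {5,6,8,10}
'b' @ 3: {1,2,7,11}  [accepting]
'd' @ 4: {}  — state set empty
rest 'aab' ignored (set empty)
end set {} — state 1 not in

Answer: REJECT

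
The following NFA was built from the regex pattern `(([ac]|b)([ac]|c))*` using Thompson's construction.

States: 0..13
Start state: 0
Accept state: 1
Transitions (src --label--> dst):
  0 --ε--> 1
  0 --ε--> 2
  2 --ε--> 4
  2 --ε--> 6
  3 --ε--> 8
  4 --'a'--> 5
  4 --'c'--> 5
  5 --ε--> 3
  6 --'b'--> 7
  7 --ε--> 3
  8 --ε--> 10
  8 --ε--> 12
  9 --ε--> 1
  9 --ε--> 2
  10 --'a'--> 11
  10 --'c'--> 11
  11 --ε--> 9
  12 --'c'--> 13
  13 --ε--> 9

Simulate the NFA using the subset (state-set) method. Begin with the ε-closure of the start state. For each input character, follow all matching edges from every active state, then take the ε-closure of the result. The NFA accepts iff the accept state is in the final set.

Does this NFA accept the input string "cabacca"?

Answer: REJECT

Steps:
S₀ = ε-closure({0}) = {0,1,2,4,6}
'c' @ 1: {3,5,8,10,12}
'a' @ 2: {1,2,4,6,9,11}  ✓accept
'b' @ 3: {3,7,8,10,12}
'a' @ 4: {1,2,4,6,9,11}  ✓accept
'c' @ 5: {3,5,8,10,12}
'c' @ 6: {1,2,4,6,9,11,13}  ✓accept
'a' @ 7: {3,5,8,10,12}
end set {3,5,8,10,12} — state 1 not in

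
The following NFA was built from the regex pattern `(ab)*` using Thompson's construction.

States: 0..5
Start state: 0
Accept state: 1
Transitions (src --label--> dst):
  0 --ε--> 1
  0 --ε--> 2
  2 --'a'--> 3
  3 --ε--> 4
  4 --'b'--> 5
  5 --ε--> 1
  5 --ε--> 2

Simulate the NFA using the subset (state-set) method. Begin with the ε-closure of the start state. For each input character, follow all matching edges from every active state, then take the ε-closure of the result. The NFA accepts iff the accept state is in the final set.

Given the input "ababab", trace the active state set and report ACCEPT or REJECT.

S₀ = ε-closure({0}) = {0,1,2}
'a' @ 1: {3,4}
'b' @ 2: {1,2,5}  (accept∈set)
'a' @ 3: {3,4}
'b' @ 4: {1,2,5}  (accept∈set)
'a' @ 5: {3,4}
'b' @ 6: {1,2,5}  (accept∈set)
after full input: {1,2,5}  (accept=1 in)

Answer: ACCEPT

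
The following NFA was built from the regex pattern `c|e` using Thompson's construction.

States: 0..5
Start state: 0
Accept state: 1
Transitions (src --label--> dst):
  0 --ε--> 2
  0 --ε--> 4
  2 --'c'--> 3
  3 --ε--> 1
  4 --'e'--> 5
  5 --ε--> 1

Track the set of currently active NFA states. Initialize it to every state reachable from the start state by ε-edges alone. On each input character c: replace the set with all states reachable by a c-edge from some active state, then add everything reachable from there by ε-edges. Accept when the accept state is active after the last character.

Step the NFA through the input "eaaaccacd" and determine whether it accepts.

initial (ε-close {0}): {0,2,4}
'e' @ 1: {1,5}  [accepting]
'a' @ 2: {}  — dead — no transitions
rest 'aaccacd' ignored (set empty)
end set {} — state 1 not in

Answer: REJECT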